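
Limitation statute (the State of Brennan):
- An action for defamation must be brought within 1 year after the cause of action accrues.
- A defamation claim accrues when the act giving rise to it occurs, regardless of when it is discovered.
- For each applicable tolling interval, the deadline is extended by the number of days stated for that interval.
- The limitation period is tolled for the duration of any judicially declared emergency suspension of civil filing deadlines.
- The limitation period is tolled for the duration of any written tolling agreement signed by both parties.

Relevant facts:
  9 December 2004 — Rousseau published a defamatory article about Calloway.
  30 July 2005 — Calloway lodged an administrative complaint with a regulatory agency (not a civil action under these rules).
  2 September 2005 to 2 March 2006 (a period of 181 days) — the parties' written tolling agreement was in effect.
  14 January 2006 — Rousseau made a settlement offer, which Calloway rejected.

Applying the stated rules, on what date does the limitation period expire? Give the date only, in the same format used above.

8 June 2006

The claim accrued on 9 December 2004, when the wrongful act occurred.
Adding the 1 year base period to 9 December 2004 gives a deadline of 9 December 2005, before any tolling.
Because the written tolling agreement ran from 2 September 2005 to 2 March 2006, the deadline is extended by 181 days to 8 June 2006.
Nothing else in the chronology tolls or restarts the period.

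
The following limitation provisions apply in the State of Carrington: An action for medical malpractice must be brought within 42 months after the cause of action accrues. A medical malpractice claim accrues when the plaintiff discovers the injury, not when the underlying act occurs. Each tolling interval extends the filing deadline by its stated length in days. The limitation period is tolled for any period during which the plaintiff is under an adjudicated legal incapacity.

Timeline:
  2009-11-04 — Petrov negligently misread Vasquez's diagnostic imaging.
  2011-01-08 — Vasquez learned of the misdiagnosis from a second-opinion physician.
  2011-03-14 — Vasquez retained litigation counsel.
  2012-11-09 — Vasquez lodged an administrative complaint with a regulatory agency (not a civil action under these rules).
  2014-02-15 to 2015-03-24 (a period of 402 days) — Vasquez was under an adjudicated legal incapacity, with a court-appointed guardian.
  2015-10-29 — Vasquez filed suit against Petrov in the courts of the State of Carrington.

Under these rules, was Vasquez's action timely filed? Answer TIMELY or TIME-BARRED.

Accrual is tied to discovery, so the period began on 2011-01-08 rather than on 2009-11-04 when the act occurred.
Adding the 42 months base period to 2011-01-08 gives a deadline of 2014-07-08, before any tolling.
Because the plaintiff's legal incapacity ran from 2014-02-15 to 2015-03-24, the deadline is extended by 402 days to 2015-08-14.
The other events in the timeline have no effect on the limitation period under the stated rules.
Filing on 2015-10-29 missed the 2015-08-14 deadline — the action is time-barred.

TIME-BARRED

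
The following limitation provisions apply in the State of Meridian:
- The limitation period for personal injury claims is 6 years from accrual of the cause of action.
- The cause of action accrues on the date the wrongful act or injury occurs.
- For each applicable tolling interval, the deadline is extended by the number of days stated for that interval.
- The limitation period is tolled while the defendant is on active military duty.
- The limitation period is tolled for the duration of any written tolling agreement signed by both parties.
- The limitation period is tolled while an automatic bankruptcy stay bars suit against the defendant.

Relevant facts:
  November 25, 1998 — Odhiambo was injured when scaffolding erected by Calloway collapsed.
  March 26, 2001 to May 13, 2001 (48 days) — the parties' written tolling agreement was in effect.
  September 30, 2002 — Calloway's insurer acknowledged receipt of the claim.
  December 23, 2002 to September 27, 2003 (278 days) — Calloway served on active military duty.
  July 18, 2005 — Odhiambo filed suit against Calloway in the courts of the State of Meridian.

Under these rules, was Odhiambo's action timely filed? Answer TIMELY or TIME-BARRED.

TIMELY

The limitation period began to run on November 25, 1998.
Adding the 6 years base period to November 25, 1998 gives a deadline of November 25, 2004, before any tolling.
The period was tolled for 48 days by the written tolling agreement (March 26, 2001 to May 13, 2001), pushing the deadline to January 12, 2005.
Because the defendant's active military service ran from December 23, 2002 to September 27, 2003, the deadline is extended by 278 days to October 17, 2005.
Nothing else in the chronology tolls or restarts the period.
Filing on July 18, 2005 beat the October 17, 2005 deadline — the action is timely.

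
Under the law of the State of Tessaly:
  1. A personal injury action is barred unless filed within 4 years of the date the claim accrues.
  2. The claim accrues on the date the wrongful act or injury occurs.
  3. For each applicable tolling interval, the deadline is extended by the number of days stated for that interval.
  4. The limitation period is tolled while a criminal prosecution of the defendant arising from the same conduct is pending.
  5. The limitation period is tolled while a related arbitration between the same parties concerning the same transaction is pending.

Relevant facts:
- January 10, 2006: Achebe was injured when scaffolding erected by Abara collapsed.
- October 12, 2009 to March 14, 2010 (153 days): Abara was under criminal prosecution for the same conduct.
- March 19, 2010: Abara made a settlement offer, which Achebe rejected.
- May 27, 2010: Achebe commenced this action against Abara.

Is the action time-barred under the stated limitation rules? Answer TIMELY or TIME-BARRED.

The limitation period began to run on January 10, 2006.
Adding the 4 years base period to January 10, 2006 gives a deadline of January 10, 2010, before any tolling.
The pending criminal prosecution from October 12, 2009 to March 14, 2010 tolled the period for 153 days, extending the deadline to June 12, 2010.
None of the other events listed affects the running of the period under the stated rules.
Filing on May 27, 2010 beat the June 12, 2010 deadline — the action is timely.

TIMELY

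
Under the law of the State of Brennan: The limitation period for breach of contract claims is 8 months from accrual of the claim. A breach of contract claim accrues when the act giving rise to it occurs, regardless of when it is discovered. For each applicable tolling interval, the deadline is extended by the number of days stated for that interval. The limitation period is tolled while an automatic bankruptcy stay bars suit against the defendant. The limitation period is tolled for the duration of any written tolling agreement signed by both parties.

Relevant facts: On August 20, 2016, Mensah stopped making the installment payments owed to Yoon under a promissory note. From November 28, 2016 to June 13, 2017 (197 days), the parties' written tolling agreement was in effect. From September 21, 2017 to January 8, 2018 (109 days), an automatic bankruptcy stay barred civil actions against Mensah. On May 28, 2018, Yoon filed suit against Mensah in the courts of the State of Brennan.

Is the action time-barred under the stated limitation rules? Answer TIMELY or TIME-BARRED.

The limitation period began to run on August 20, 2016.
The untolled deadline — 8 months after August 20, 2016 — is April 20, 2017.
Because the written tolling agreement ran from November 28, 2016 to June 13, 2017, the deadline is extended by 197 days to November 3, 2017.
Because the automatic bankruptcy stay ran from September 21, 2017 to January 8, 2018, the deadline is extended by 109 days to February 20, 2018.
Filing on May 28, 2018 missed the February 20, 2018 deadline — the action is time-barred.

TIME-BARRED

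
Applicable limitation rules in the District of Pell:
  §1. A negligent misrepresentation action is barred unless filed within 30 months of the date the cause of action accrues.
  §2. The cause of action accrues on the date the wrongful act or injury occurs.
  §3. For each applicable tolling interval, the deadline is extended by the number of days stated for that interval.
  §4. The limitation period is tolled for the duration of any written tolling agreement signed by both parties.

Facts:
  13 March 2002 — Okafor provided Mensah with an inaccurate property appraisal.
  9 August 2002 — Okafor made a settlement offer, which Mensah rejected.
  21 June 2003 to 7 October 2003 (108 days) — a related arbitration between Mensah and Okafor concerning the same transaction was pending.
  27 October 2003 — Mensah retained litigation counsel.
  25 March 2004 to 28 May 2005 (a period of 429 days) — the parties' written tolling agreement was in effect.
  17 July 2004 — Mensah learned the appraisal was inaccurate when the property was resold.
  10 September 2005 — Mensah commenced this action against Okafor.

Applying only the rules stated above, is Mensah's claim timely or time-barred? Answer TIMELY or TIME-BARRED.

TIMELY

Accrual is governed by the date of the act, so the period began to run on 13 March 2002; the later discovery on 17 July 2004 is irrelevant under the stated rule.
30 months from 13 March 2002 is 13 September 2004.
Because the written tolling agreement ran from 25 March 2004 to 28 May 2005, the deadline is extended by 429 days to 16 November 2005.
No stated provision tolls the period for a pending arbitration, so the interval from 21 June 2003 to 7 October 2003 has no effect on the deadline.
The other events in the timeline have no effect on the limitation period under the stated rules.
Mensah filed on 10 September 2005, before the 16 November 2005 deadline, so the action is timely.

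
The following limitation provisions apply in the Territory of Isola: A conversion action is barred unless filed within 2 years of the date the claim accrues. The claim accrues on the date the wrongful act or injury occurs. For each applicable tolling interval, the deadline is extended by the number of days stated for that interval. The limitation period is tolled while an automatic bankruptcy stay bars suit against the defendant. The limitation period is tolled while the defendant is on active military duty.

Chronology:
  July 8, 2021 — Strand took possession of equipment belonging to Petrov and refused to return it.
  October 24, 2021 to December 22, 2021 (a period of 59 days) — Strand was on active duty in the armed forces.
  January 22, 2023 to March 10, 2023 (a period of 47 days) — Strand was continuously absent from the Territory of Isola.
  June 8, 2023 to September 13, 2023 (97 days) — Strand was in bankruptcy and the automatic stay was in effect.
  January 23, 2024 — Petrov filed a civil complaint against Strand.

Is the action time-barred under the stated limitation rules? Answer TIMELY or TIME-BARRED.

The limitation period began to run on July 8, 2021.
2 years from July 8, 2021 is July 8, 2023.
Because the defendant's active military service ran from October 24, 2021 to December 22, 2021, the deadline is extended by 59 days to September 5, 2023.
Because the automatic bankruptcy stay ran from June 8, 2023 to September 13, 2023, the deadline is extended by 97 days to December 11, 2023.
Although the defendant's absence ran from January 22, 2023 to March 10, 2023, the stated rules do not make that a tolling event, so it is disregarded.
Filing on January 23, 2024 missed the December 11, 2023 deadline — the action is time-barred.

TIME-BARRED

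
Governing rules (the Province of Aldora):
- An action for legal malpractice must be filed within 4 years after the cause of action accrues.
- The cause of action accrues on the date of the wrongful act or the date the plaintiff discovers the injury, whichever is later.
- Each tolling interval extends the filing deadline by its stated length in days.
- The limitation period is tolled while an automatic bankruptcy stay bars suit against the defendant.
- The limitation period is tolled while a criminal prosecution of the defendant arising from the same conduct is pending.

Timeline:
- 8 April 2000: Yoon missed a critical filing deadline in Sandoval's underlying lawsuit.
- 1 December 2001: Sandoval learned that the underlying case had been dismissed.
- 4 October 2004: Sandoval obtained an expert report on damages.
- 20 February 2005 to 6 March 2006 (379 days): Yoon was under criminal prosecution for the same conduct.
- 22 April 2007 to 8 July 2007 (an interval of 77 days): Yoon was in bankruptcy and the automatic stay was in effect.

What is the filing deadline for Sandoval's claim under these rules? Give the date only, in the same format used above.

The claim accrued on 1 December 2001 — the later of the 8 April 2000 act and the 1 December 2001 discovery.
The untolled deadline — 4 years after 1 December 2001 — is 1 December 2005.
The pending criminal prosecution from 20 February 2005 to 6 March 2006 tolled the period for 379 days, extending the deadline to 15 December 2006.
The automatic bankruptcy stay from 22 April 2007 to 8 July 2007 began after the period had already run on 15 December 2006, so it has no tolling effect.
Nothing else in the chronology tolls or restarts the period.

15 December 2006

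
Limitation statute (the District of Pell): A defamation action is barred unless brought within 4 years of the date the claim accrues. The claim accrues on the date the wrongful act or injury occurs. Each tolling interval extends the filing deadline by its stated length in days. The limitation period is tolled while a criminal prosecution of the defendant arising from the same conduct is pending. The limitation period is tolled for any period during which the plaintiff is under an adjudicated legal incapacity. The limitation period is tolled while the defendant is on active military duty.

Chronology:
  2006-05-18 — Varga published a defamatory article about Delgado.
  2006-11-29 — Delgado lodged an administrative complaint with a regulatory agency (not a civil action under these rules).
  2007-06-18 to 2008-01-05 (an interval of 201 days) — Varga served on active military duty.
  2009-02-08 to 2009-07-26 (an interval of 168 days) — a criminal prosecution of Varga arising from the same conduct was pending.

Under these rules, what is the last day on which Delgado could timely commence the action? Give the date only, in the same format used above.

The claim accrued on 2006-05-18, when the wrongful act occurred.
4 years from 2006-05-18 is 2010-05-18.
The period was tolled for 201 days by the defendant's active military service (2007-06-18 to 2008-01-05), pushing the deadline to 2010-12-05.
The pending criminal prosecution from 2009-02-08 to 2009-07-26 tolled the period for 168 days, extending the deadline to 2011-05-22.
The other events in the timeline have no effect on the limitation period under the stated rules.

2011-05-22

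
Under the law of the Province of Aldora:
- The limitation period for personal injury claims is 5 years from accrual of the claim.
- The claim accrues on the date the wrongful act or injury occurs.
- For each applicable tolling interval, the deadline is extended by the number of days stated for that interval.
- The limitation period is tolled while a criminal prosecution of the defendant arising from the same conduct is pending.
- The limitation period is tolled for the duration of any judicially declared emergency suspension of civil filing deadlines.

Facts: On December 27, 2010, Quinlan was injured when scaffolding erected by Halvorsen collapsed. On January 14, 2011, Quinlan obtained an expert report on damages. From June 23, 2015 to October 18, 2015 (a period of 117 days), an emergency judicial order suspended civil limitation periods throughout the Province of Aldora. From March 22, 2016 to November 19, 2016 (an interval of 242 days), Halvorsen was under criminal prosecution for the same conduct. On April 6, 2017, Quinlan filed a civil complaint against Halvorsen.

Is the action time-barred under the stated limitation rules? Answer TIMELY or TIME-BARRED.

The claim accrued on December 27, 2010, when the wrongful act occurred.
Adding the 5 years base period to December 27, 2010 gives a deadline of December 27, 2015, before any tolling.
The emergency suspension of filing deadlines from June 23, 2015 to October 18, 2015 tolled the period for 117 days, extending the deadline to April 22, 2016.
The pending criminal prosecution from March 22, 2016 to November 19, 2016 tolled the period for 242 days, extending the deadline to December 20, 2016.
None of the other events listed affects the running of the period under the stated rules.
Quinlan filed on April 6, 2017, after the December 20, 2016 deadline, so the action is time-barred.

TIME-BARRED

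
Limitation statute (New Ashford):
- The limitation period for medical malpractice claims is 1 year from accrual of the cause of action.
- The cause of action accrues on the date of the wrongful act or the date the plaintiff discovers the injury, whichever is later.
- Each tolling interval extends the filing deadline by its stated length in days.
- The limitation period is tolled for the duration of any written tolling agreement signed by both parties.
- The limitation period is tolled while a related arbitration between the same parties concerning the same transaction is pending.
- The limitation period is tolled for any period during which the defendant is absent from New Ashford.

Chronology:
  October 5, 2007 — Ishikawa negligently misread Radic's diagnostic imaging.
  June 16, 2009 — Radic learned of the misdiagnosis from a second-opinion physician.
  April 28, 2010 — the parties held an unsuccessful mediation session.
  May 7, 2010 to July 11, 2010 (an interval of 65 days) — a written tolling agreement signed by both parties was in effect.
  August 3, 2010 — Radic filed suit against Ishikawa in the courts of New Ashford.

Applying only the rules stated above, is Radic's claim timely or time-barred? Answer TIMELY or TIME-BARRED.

TIMELY

Because discovery on June 16, 2009 post-dates the October 5, 2007 act, accrual under the later-of rule falls on June 16, 2009.
The untolled deadline — 1 year after June 16, 2009 — is June 16, 2010.
The period was tolled for 65 days by the written tolling agreement (May 7, 2010 to July 11, 2010), pushing the deadline to August 20, 2010.
The other events in the timeline have no effect on the limitation period under the stated rules.
Filing on August 3, 2010 beat the August 20, 2010 deadline — the action is timely.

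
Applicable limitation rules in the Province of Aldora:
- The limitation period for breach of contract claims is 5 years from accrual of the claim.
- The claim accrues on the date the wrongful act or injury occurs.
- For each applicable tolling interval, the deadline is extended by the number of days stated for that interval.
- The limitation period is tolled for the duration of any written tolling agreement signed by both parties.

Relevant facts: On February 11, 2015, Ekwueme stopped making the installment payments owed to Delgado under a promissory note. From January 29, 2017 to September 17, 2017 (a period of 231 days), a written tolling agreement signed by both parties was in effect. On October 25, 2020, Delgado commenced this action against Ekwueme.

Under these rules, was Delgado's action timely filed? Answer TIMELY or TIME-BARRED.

TIME-BARRED

The claim accrued on February 11, 2015, when the wrongful act occurred.
The untolled deadline — 5 years after February 11, 2015 — is February 11, 2020.
The period was tolled for 231 days by the written tolling agreement (January 29, 2017 to September 17, 2017), pushing the deadline to September 29, 2020.
The October 25, 2020 filing falls after the September 29, 2020 deadline; the claim is time-barred.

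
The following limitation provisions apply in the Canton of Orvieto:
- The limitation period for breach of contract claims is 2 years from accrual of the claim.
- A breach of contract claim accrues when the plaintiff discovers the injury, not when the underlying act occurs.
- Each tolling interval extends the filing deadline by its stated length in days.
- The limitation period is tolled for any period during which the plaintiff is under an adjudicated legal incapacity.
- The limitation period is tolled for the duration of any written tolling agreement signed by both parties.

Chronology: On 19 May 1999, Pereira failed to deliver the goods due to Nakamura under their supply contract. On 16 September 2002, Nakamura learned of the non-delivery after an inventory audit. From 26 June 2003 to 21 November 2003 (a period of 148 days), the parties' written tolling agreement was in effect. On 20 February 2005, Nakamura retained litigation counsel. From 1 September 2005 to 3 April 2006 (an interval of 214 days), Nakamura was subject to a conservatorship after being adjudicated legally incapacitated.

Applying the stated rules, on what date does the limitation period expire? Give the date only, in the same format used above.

The claim did not accrue until Nakamura discovered the injury on 16 September 2002; the 19 May 1999 act date does not start the clock under the stated rule.
The untolled deadline — 2 years after 16 September 2002 — is 16 September 2004.
The period was tolled for 148 days by the written tolling agreement (26 June 2003 to 21 November 2003), pushing the deadline to 11 February 2005.
The plaintiff's legal incapacity starting 1 September 2005 came too late — the period had run on 11 February 2005 — and so does not extend the deadline.
The other events in the timeline have no effect on the limitation period under the stated rules.

11 February 2005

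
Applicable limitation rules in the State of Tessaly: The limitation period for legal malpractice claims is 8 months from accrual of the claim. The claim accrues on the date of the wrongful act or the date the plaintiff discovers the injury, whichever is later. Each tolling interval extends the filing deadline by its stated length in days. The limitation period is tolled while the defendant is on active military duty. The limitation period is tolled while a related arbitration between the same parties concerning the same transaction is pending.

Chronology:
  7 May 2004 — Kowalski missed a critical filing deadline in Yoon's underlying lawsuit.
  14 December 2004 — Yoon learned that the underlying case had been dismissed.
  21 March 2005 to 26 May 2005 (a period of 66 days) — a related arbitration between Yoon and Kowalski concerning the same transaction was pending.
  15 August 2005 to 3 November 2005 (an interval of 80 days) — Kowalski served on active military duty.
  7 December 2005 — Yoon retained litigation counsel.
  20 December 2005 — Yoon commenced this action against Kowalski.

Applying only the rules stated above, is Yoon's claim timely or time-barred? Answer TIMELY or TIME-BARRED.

Taking the later of the act (7 May 2004) and discovery (14 December 2004), the claim accrued on 14 December 2004.
8 months from 14 December 2004 is 14 August 2005.
Because the pending related arbitration ran from 21 March 2005 to 26 May 2005, the deadline is extended by 66 days to 19 October 2005.
The period was tolled for 80 days by the defendant's active military service (15 August 2005 to 3 November 2005), pushing the deadline to 7 January 2006.
None of the other events listed affects the running of the period under the stated rules.
The 20 December 2005 filing precedes the 7 January 2006 deadline; the claim is timely.

TIMELY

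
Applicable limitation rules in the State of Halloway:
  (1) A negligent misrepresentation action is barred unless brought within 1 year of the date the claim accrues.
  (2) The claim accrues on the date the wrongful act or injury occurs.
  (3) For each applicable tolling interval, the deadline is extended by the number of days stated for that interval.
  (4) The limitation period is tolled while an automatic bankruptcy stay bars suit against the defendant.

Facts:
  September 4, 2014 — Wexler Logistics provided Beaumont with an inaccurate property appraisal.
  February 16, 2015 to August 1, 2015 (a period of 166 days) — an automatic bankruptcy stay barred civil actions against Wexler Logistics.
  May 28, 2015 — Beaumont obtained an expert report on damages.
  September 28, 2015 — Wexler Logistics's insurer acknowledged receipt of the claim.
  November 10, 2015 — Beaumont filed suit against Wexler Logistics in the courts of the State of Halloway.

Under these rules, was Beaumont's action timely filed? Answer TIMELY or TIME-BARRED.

TIMELY

The limitation period began to run on September 4, 2014.
The untolled deadline — 1 year after September 4, 2014 — is September 4, 2015.
The automatic bankruptcy stay from February 16, 2015 to August 1, 2015 tolled the period for 166 days, extending the deadline to February 17, 2016.
None of the other events listed affects the running of the period under the stated rules.
Filing on November 10, 2015 beat the February 17, 2016 deadline — the action is timely.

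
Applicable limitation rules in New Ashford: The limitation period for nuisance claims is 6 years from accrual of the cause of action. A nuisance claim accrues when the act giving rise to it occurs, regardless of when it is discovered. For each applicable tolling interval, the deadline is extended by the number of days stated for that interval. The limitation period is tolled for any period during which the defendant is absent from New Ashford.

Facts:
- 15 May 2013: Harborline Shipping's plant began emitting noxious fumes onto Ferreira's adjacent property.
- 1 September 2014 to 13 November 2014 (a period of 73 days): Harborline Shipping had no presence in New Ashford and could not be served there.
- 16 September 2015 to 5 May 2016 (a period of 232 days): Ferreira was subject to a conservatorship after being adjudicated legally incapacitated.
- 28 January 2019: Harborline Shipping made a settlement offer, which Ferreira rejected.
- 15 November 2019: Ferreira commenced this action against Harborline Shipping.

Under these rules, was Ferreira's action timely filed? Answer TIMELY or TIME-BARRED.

TIME-BARRED

The cause of action accrued on 15 May 2013, the date of the act.
The untolled deadline — 6 years after 15 May 2013 — is 15 May 2019.
Because the defendant's absence from the jurisdiction ran from 1 September 2014 to 13 November 2014, the deadline is extended by 73 days to 27 July 2019.
Although the plaintiff's incapacity ran from 16 September 2015 to 5 May 2016, the stated rules do not make that a tolling event, so it is disregarded.
None of the other events listed affects the running of the period under the stated rules.
Filing on 15 November 2019 missed the 27 July 2019 deadline — the action is time-barred.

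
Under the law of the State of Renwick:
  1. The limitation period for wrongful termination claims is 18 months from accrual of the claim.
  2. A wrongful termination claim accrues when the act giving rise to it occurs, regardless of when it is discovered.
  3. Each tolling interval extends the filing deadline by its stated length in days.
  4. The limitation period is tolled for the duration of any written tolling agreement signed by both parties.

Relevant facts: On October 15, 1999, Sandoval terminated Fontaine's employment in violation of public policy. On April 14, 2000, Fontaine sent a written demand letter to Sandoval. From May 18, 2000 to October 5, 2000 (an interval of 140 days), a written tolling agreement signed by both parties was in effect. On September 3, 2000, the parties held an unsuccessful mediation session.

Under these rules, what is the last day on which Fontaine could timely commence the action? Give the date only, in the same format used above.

September 2, 2001

The claim accrued on October 15, 1999, the date of the act.
Adding the 18 months base period to October 15, 1999 gives a deadline of April 15, 2001, before any tolling.
The period was tolled for 140 days by the written tolling agreement (May 18, 2000 to October 5, 2000), pushing the deadline to September 2, 2001.
None of the other events listed affects the running of the period under the stated rules.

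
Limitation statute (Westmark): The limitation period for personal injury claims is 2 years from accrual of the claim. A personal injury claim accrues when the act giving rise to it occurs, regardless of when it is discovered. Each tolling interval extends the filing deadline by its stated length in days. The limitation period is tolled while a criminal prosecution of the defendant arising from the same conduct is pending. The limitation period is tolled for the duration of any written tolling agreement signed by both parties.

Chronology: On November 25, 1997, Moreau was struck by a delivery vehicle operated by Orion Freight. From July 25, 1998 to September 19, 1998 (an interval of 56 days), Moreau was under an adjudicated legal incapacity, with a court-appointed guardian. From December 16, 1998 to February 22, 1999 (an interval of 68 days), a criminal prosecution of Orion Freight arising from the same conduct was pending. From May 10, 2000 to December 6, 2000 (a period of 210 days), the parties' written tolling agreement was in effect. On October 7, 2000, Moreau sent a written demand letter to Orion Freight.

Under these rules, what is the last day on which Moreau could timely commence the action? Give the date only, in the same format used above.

The claim accrued on November 25, 1997, the date of the act.
Adding the 2 years base period to November 25, 1997 gives a deadline of November 25, 1999, before any tolling.
The pending criminal prosecution from December 16, 1998 to February 22, 1999 tolled the period for 68 days, extending the deadline to February 1, 2000.
The written tolling agreement starting May 10, 2000 came too late — the period had run on February 1, 2000 — and so does not extend the deadline.
The plaintiff's legal incapacity from July 25, 1998 to September 19, 1998 does not toll the period, because no stated rule makes the plaintiff's incapacity a tolling event.
The other events in the timeline have no effect on the limitation period under the stated rules.

February 1, 2000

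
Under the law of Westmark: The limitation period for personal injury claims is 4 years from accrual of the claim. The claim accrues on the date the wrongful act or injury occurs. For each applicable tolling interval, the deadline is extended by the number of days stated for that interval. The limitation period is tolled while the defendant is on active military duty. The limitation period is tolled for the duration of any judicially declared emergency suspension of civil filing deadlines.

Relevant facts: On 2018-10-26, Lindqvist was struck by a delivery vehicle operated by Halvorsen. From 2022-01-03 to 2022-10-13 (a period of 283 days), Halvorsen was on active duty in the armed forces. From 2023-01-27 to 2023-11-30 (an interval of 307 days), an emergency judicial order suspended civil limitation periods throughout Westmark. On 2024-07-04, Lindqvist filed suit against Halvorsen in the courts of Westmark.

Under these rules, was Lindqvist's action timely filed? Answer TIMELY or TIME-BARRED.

TIME-BARRED

The limitation period began to run on 2018-10-26.
Adding the 4 years base period to 2018-10-26 gives a deadline of 2022-10-26, before any tolling.
Because the defendant's active military service ran from 2022-01-03 to 2022-10-13, the deadline is extended by 283 days to 2023-08-05.
The period was tolled for 307 days by the emergency suspension of filing deadlines (2023-01-27 to 2023-11-30), pushing the deadline to 2024-06-07.
Lindqvist filed on 2024-07-04, after the 2024-06-07 deadline, so the action is time-barred.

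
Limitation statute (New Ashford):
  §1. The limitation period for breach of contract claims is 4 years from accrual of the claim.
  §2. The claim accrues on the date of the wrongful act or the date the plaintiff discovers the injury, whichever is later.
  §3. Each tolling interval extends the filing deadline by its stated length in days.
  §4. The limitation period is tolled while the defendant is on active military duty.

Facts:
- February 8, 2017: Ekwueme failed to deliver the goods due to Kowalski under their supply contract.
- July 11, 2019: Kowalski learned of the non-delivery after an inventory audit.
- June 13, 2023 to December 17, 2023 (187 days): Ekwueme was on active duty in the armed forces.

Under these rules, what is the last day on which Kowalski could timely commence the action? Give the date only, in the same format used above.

The claim accrued on July 11, 2019 — the later of the February 8, 2017 act and the July 11, 2019 discovery.
Adding the 4 years base period to July 11, 2019 gives a deadline of July 11, 2023, before any tolling.
The period was tolled for 187 days by the defendant's active military service (June 13, 2023 to December 17, 2023), pushing the deadline to January 14, 2024.

January 14, 2024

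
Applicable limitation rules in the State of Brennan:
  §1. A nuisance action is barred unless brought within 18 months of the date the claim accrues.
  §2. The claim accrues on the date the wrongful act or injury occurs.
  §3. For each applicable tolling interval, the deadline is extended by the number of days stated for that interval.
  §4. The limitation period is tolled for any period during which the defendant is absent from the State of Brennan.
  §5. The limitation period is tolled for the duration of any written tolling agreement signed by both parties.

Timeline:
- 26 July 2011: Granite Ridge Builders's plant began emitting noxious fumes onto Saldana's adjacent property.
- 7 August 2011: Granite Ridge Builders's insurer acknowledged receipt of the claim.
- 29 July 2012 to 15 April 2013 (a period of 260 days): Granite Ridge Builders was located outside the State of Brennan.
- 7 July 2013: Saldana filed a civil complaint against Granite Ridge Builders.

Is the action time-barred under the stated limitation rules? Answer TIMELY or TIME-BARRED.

TIMELY

The claim accrued on 26 July 2011, when the wrongful act occurred.
The untolled deadline — 18 months after 26 July 2011 — is 26 January 2013.
The defendant's absence from the jurisdiction from 29 July 2012 to 15 April 2013 tolled the period for 260 days, extending the deadline to 13 October 2013.
Nothing else in the chronology tolls or restarts the period.
Saldana filed on 7 July 2013, before the 13 October 2013 deadline, so the action is timely.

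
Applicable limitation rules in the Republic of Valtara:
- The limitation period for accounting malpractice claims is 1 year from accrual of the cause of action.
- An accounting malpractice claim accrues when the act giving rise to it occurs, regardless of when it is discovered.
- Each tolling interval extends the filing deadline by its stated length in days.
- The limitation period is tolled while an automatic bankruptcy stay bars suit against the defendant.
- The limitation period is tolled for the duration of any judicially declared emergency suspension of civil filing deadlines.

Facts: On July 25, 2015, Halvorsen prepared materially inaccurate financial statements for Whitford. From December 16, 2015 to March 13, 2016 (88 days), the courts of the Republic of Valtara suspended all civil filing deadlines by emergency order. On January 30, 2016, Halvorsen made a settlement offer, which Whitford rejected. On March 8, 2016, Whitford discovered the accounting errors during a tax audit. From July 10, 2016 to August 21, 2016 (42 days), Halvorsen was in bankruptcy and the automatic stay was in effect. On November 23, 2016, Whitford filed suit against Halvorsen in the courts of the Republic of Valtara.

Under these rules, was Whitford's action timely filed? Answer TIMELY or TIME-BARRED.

TIMELY

Because the rule ties accrual to occurrence, the claim accrued on July 25, 2015, not on the March 8, 2016 discovery date.
Adding the 1 year base period to July 25, 2015 gives a deadline of July 25, 2016, before any tolling.
The emergency suspension of filing deadlines from December 16, 2015 to March 13, 2016 tolled the period for 88 days, extending the deadline to October 21, 2016.
The automatic bankruptcy stay from July 10, 2016 to August 21, 2016 tolled the period for 42 days, extending the deadline to December 2, 2016.
Nothing else in the chronology tolls or restarts the period.
Whitford filed on November 23, 2016, before the December 2, 2016 deadline, so the action is timely.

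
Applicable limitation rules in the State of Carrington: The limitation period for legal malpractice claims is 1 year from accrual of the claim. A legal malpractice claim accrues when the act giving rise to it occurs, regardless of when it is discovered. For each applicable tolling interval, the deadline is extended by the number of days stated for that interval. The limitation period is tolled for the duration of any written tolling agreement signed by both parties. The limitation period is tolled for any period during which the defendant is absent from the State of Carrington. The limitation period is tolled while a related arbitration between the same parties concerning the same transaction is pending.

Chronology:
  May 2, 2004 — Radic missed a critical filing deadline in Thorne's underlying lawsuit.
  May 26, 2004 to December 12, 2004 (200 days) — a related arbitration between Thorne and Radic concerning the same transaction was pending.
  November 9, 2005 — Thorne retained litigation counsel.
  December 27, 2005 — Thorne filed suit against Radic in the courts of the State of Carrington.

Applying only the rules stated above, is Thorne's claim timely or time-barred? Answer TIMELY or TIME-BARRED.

The claim accrued on May 2, 2004, the date of the act.
Adding the 1 year base period to May 2, 2004 gives a deadline of May 2, 2005, before any tolling.
The pending related arbitration from May 26, 2004 to December 12, 2004 tolled the period for 200 days, extending the deadline to November 18, 2005.
The other events in the timeline have no effect on the limitation period under the stated rules.
The December 27, 2005 filing falls after the November 18, 2005 deadline; the claim is time-barred.

TIME-BARRED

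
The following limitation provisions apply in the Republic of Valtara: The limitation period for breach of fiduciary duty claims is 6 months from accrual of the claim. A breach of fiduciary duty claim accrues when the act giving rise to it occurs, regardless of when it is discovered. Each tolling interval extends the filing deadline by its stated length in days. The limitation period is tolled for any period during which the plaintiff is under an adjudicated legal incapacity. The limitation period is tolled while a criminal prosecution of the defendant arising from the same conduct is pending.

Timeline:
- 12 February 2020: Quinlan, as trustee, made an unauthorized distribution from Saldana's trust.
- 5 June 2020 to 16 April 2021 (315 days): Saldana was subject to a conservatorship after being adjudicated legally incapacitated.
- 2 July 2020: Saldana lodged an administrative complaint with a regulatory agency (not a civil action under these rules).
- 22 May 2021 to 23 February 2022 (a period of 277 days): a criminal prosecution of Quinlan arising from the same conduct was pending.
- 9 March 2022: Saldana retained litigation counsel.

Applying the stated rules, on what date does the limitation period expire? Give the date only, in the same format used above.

The claim accrued on 12 February 2020, when the wrongful act occurred.
The untolled deadline — 6 months after 12 February 2020 — is 12 August 2020.
The plaintiff's legal incapacity from 5 June 2020 to 16 April 2021 tolled the period for 315 days, extending the deadline to 23 June 2021.
The period was tolled for 277 days by the pending criminal prosecution (22 May 2021 to 23 February 2022), pushing the deadline to 27 March 2022.
Nothing else in the chronology tolls or restarts the period.

27 March 2022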